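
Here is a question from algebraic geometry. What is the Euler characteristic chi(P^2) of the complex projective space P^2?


The complex projective space P^2 has one cell in each even real dimension 0, 2, ..., 4.
The cohomology groups are H^{2k}(P^2) = Z for k = 0,...,2, and 0 otherwise.
Euler characteristic = sum of Betti numbers = 1 per even-dimensional cohomology group.
chi(P^2) = 2 + 1 = 3

3


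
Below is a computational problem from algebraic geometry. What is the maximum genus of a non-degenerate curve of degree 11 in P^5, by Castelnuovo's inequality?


Castelnuovo's bound: write d - 1 = m(r-1) + epsilon with 0 <= epsilon < r-1.
d - 1 = 11 - 1 = 10
r - 1 = 5 - 1 = 4
10 = 2*4 + 2, so m = 2, epsilon = 2
pi(d, r) = m(m-1)(r-1)/2 + m*epsilon
= 2*1*4/2 + 2*2
= 8/2 + 4
= 4 + 4 = 8

8


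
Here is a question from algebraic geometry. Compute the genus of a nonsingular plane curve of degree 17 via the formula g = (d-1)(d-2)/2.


Using the genus formula for smooth plane curves:
g = (d-1)(d-2)/2
g = (17-1)(17-2)/2
g = 16*15/2
g = 240/2 = 120

120


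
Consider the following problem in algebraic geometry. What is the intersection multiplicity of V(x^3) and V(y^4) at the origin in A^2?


The intersection multiplicity of V(x^a) and V(y^b) at the origin is:
I(O; V(x^3), V(y^4)) = dim_k(k[x,y]/(x^3, y^4))
A basis for k[x,y]/(x^3, y^4) is the set of monomials x^i * y^j
where 0 <= i < 3 and 0 <= j < 4.
The number of such monomials is 3 * 4 = 12

12


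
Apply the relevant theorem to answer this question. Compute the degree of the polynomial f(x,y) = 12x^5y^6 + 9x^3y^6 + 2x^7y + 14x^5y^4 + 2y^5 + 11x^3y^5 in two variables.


Examine each term for its total degree (sum of exponents).
  Term '12x^5y^6' has total degree 5+6 = 11.
  Term '9x^3y^6' has total degree 3+6 = 9.
  Term '2x^7y' has total degree 7+1 = 8.
  Term '14x^5y^4' has total degree 5+4 = 9.
  Term '2y^5' has total degree 0+5 = 5.
  Term '11x^3y^5' has total degree 3+5 = 8.
The maximum total degree among all terms is 11.

11


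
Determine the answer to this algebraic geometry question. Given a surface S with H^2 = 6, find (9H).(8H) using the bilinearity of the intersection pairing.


Using bilinearity of the intersection pairing on a surface S:
(aH).(bH) = ab * (H.H)
We have H^2 = 6.
D.E = (9H).(8H) = 9*8*6
= 72*6
= 432

432


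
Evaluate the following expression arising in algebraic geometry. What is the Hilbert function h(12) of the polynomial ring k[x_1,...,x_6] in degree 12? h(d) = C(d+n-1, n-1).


The Hilbert function for the polynomial ring in 6 variables is:
h(d) = C(d+n-1, n-1)
h(12) = C(12+6-1, 6-1) = C(17, 5)
= 17! / (5! * 12!)
= 6188

6188


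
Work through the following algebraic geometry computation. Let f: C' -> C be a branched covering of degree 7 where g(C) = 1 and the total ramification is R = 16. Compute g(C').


Riemann-Hurwitz formula: 2g' - 2 = d(2g - 2) + R
Given: d = 7, g = 1, R = 16
2g' - 2 = 7*(2*1 - 2) + 16
2g' - 2 = 7*0 + 16
2g' - 2 = 0 + 16 = 16
2g' = 18
g' = 9

9


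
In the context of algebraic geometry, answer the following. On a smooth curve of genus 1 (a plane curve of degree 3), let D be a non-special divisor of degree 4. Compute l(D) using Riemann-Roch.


First, compute the genus of a smooth plane curve of degree 3:
g = (d-1)(d-2)/2 = (3-1)(3-2)/2 = 1
For a non-special divisor D (i.e., h^1(D) = 0), Riemann-Roch gives:
l(D) = deg(D) - g + 1
Since deg(D) = 4 >= 2g - 1 = 1, D is non-special.
l(D) = 4 - 1 + 1 = 4

4


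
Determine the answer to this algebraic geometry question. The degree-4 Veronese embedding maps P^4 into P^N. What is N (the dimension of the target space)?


The Veronese embedding v_d: P^n -> P^N maps each point to all
degree-d monomials in n+1 homogeneous coordinates.
N = C(n+d, d) - 1
N = C(4+4, 4) - 1
N = C(8, 4) - 1
C(8, 4) = 70
N = 70 - 1 = 69

69


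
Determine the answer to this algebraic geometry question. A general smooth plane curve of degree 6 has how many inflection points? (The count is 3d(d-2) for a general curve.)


For a general smooth plane curve C of degree d, the inflection points are
the intersection of C with its Hessian curve, which has degree 3(d-2).
By Bezout, the total intersection number is d * 3(d-2) = 6 * 12 = 72.
For a general curve every flex is ordinary, so each contributes
multiplicity 1 to C·Hess(C), and the number of distinct inflection
points is 3d(d-2).
Inflection points = 3*6*(6-2) = 3*6*4 = 72

72


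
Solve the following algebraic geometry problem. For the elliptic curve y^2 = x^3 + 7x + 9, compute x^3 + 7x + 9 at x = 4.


Compute x^3 + 7x + 9 at x = 4:
x^3 = 4^3 = 64
7*x = 7*4 = 28
Sum: 64 + 28 + 9 = 101

101


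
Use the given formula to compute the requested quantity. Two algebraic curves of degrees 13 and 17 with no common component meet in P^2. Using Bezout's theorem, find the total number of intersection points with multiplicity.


Bezout's theorem states the intersection count equals the product of degrees.
Intersection count = 13 * 17 = 221

221


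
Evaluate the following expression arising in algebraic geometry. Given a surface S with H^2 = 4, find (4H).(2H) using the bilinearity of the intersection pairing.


Using bilinearity of the intersection pairing on a surface S:
(aH).(bH) = ab * (H.H)
We have H^2 = 4.
D.E = (4H).(2H) = 4*2*4
= 8*4
= 32

32


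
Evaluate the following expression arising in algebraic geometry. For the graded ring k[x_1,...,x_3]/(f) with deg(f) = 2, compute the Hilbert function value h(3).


For R = k[x_1,...,x_n]/(f) with f homogeneous of degree e:
The Hilbert series is (1 - t^e)/(1 - t)^n.
So h(d) = C(d+n-1, n-1) - C(d-e+n-1, n-1) for d >= e.
With n=3, e=2, d=3:
C(3+3-1, 3-1) = C(5, 2) = 10
C(3-2+3-1, 3-1) = C(3, 2) = 3
h(3) = 10 - 3 = 7

7


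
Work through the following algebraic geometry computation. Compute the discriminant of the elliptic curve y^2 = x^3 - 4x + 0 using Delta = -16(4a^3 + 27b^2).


Compute each component:
4a^3 = 4*(-4)^3 = 4*(-64) = -256
27b^2 = 27*0^2 = 27*0 = 0
4a^3 + 27b^2 = -256 + 0 = -256
Delta = -16*(-256) = 4096

4096


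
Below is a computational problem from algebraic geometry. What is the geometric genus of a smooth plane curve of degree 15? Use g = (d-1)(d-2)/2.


Using the genus formula for smooth plane curves:
g = (d-1)(d-2)/2
g = (15-1)(15-2)/2
g = 14*13/2
g = 182/2 = 91

91


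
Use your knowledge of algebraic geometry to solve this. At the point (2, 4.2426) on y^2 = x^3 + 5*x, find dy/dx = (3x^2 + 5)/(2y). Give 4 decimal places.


Using implicit differentiation of y^2 = x^3 + 5*x:
2y * dy/dx = 3x^2 + 5
dy/dx = (3x^2 + 5)/(2y)
Numerator: 3*2^2 + 5 = 17
Denominator: 2*4.2426 = 8.4852
dy/dx = 17/8.4852 = 2.0035

2.0035


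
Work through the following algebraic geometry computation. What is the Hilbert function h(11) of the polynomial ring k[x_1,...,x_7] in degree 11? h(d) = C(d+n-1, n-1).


The Hilbert function for the polynomial ring in 7 variables is:
h(d) = C(d+n-1, n-1)
h(11) = C(11+7-1, 7-1) = C(17, 6)
= 17! / (6! * 11!)
= 12376

12376


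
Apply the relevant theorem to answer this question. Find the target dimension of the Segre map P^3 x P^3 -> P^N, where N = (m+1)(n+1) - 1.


The Segre embedding maps P^m x P^n into P^N via
all products of coordinates from each factor.
N = (m+1)(n+1) - 1
N = (3+1)(3+1) - 1
N = 4*4 - 1
N = 16 - 1 = 15

15


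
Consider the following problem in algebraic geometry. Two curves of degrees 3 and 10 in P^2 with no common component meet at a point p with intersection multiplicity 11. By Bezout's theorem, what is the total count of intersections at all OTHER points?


By Bezout's theorem, the total intersection number is d1 * d2.
Total = 3 * 10 = 30
Intersection multiplicity at p = 11
Remaining intersections = 30 - 11 = 19

19


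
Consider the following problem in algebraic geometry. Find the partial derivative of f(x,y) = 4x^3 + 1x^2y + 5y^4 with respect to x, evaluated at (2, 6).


df/dx = 3*4*x^2 + 2*1*x^1*y
At (2,6): 3*4*2^2 + 2*1*2^1*6
= 48 + 24
= 72

72


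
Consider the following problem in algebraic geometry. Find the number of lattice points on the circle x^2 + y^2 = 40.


Systematically check integer values of x where x^2 <= 40.
For each valid x, check if 40 - x^2 is a perfect square.
x=2: 40 - 4 = 36, sqrt = 6 (valid)
x=6: 40 - 36 = 4, sqrt = 2 (valid)
Total integer solutions found: 8

8


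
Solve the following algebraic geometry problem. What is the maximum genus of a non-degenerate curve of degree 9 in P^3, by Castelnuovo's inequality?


Castelnuovo's bound: write d - 1 = m(r-1) + epsilon with 0 <= epsilon < r-1.
d - 1 = 9 - 1 = 8
r - 1 = 3 - 1 = 2
8 = 4*2 + 0, so m = 4, epsilon = 0
pi(d, r) = m(m-1)(r-1)/2 + m*epsilon
= 4*3*2/2 + 4*0
= 24/2 + 0
= 12 + 0 = 12

12


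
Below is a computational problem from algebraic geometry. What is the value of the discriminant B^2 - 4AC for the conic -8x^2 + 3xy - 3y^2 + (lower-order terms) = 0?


The discriminant of a conic Ax^2 + Bxy + Cy^2 + ... = 0 is B^2 - 4AC.
B^2 = 3^2 = 9
4AC = 4*(-8)*(-3) = 96
Discriminant = 9 - 96 = -87

-87


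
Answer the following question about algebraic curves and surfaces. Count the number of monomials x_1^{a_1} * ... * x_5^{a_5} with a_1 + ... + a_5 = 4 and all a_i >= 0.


The number of degree-4 monomials in 5 variables is C(d+n-1, n-1).
= C(4+5-1, 5-1) = C(8, 4)
= 70

70


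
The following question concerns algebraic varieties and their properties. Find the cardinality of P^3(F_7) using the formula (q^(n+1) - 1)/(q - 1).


P^3(F_7) has (q^(n+1) - 1)/(q - 1) points.
= 7^3 + 7^2 + 7^1 + 7^0
= 343 + 49 + 7 + 1
= 400

400


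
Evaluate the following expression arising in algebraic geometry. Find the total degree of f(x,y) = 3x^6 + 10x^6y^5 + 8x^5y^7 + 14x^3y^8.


Examine each term for its total degree (sum of exponents).
  Term '3x^6' has total degree 6+0 = 6.
  Term '10x^6y^5' has total degree 6+5 = 11.
  Term '8x^5y^7' has total degree 5+7 = 12.
  Term '14x^3y^8' has total degree 3+8 = 11.
The maximum total degree among all terms is 12.

12


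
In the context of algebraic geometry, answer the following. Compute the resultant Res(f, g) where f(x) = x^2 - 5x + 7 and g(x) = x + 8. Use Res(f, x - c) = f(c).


For Res(f, x - c), we evaluate f at x = c.
f(-8) = (-8)^2 - 5*(-8) + 7
= 64 + 40 + 7
= 104 + 7 = 111
Res(f, g) = 111

111


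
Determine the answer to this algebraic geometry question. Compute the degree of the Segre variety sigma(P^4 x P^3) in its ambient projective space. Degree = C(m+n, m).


The degree of the Segre variety P^4 x P^3 is C(m+n, m).
= C(7, 4)
= 35

35


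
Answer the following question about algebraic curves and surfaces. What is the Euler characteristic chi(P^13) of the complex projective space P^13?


The complex projective space P^13 has one cell in each even real dimension 0, 2, ..., 26.
The cohomology groups are H^{2k}(P^13) = Z for k = 0,...,13, and 0 otherwise.
Euler characteristic = sum of Betti numbers = 1 per even-dimensional cohomology group.
chi(P^13) = 13 + 1 = 14

14


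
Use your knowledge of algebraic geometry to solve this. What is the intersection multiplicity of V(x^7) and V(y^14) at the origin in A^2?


The intersection multiplicity of V(x^a) and V(y^b) at the origin is:
I(O; V(x^7), V(y^14)) = dim_k(k[x,y]/(x^7, y^14))
A basis for k[x,y]/(x^7, y^14) is the set of monomials x^i * y^j
where 0 <= i < 7 and 0 <= j < 14.
The number of such monomials is 7 * 14 = 98

98


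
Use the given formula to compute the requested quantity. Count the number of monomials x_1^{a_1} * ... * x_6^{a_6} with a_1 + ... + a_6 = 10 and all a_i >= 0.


The number of degree-10 monomials in 6 variables is C(d+n-1, n-1).
= C(10+6-1, 6-1) = C(15, 5)
= 3003

3003


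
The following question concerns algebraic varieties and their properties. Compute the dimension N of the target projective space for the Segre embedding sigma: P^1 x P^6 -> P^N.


The Segre embedding maps P^m x P^n into P^N via
all products of coordinates from each factor.
N = (m+1)(n+1) - 1
N = (1+1)(6+1) - 1
N = 2*7 - 1
N = 14 - 1 = 13

13


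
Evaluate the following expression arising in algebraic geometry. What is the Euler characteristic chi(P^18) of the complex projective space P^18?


The complex projective space P^18 has one cell in each even real dimension 0, 2, ..., 36.
The cohomology groups are H^{2k}(P^18) = Z for k = 0,...,18, and 0 otherwise.
Euler characteristic = sum of Betti numbers = 1 per even-dimensional cohomology group.
chi(P^18) = 18 + 1 = 19

19


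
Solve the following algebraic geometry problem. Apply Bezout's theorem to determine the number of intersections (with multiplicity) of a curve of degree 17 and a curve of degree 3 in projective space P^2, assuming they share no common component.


Bezout's theorem states the intersection count equals the product of degrees.
Intersection count = 17 * 3 = 51

51


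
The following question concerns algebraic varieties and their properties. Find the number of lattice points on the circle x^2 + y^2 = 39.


Systematically check integer values of x where x^2 <= 39.
For each valid x, check if 39 - x^2 is a perfect square.
Total integer solutions found: 0

0


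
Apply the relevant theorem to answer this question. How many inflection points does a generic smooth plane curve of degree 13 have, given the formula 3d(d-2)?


For a general smooth plane curve C of degree d, the inflection points are
the intersection of C with its Hessian curve, which has degree 3(d-2).
By Bezout, the total intersection number is d * 3(d-2) = 13 * 33 = 429.
For a general curve every flex is ordinary, so each contributes
multiplicity 1 to C·Hess(C), and the number of distinct inflection
points is 3d(d-2).
Inflection points = 3*13*(13-2) = 3*13*11 = 429

429


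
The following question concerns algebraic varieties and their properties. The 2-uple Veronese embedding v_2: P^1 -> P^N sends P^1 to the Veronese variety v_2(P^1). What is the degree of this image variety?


The Veronese variety v_2(P^1) has degree d^r.
d^r = 2^1 = 2

2


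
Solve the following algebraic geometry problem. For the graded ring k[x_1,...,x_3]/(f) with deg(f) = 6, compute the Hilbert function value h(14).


For R = k[x_1,...,x_n]/(f) with f homogeneous of degree e:
The Hilbert series is (1 - t^e)/(1 - t)^n.
So h(d) = C(d+n-1, n-1) - C(d-e+n-1, n-1) for d >= e.
With n=3, e=6, d=14:
C(14+3-1, 3-1) = C(16, 2) = 120
C(14-6+3-1, 3-1) = C(10, 2) = 45
h(14) = 120 - 45 = 75

75


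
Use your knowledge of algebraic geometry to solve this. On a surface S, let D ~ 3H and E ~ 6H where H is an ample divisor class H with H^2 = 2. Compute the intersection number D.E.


Using bilinearity of the intersection pairing on a surface S:
(aH).(bH) = ab * (H.H)
We have H^2 = 2.
D.E = (3H).(6H) = 3*6*2
= 18*2
= 36

36


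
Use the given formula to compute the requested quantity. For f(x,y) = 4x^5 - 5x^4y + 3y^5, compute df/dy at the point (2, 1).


df/dy = (-5)*x^4 + 5*3*y^4
At (2,1): (-5)*2^4 + 5*3*1^4
= -80 + 15
= -65

-65


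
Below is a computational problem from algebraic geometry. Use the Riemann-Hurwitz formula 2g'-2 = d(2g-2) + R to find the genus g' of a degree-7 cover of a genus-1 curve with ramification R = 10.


Riemann-Hurwitz formula: 2g' - 2 = d(2g - 2) + R
Given: d = 7, g = 1, R = 10
2g' - 2 = 7*(2*1 - 2) + 10
2g' - 2 = 7*0 + 10
2g' - 2 = 0 + 10 = 10
2g' = 12
g' = 6

6


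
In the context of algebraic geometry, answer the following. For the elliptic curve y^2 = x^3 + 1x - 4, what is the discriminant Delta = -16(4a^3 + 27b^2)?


Compute each component:
4a^3 = 4*1^3 = 4*1 = 4
27b^2 = 27*(-4)^2 = 27*16 = 432
4a^3 + 27b^2 = 4 + 432 = 436
Delta = -16*436 = -6976

-6976


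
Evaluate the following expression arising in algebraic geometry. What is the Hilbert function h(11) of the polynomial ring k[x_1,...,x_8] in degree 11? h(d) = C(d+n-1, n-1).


The Hilbert function for the polynomial ring in 8 variables is:
h(d) = C(d+n-1, n-1)
h(11) = C(11+8-1, 8-1) = C(18, 7)
= 18! / (7! * 11!)
= 31824

31824


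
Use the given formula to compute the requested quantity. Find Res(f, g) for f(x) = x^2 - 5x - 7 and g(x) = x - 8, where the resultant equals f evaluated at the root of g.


For Res(f, x - c), we evaluate f at x = c.
f(8) = 8^2 - 5*8 - 7
= 64 - 40 - 7
= 24 - 7 = 17
Res(f, g) = 17

17


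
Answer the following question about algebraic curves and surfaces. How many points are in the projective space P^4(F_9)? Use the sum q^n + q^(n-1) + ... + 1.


P^4(F_9) has (q^(n+1) - 1)/(q - 1) points.
= 9^4 + 9^3 + 9^2 + 9^1 + 9^0
= 6561 + 729 + 81 + 9 + 1
= 7381

7381


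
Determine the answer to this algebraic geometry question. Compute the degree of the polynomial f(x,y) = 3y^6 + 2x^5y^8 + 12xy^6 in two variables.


Examine each term for its total degree (sum of exponents).
  Term '3y^6' has total degree 0+6 = 6.
  Term '2x^5y^8' has total degree 5+8 = 13.
  Term '12xy^6' has total degree 1+6 = 7.
The maximum total degree among all terms is 13.

13


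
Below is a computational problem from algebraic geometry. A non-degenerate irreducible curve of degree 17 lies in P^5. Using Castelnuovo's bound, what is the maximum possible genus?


Castelnuovo's bound: write d - 1 = m(r-1) + epsilon with 0 <= epsilon < r-1.
d - 1 = 17 - 1 = 16
r - 1 = 5 - 1 = 4
16 = 4*4 + 0, so m = 4, epsilon = 0
pi(d, r) = m(m-1)(r-1)/2 + m*epsilon
= 4*3*4/2 + 4*0
= 48/2 + 0
= 24 + 0 = 24

24


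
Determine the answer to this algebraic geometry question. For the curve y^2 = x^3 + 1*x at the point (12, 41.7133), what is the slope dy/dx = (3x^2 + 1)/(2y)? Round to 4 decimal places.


Using implicit differentiation of y^2 = x^3 + 1*x:
2y * dy/dx = 3x^2 + 1
dy/dx = (3x^2 + 1)/(2y)
Numerator: 3*12^2 + 1 = 433
Denominator: 2*41.7133 = 83.4266
dy/dx = 433/83.4266 = 5.1902

5.1902


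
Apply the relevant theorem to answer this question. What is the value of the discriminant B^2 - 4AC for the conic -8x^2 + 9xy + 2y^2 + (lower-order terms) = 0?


The discriminant of a conic Ax^2 + Bxy + Cy^2 + ... = 0 is B^2 - 4AC.
B^2 = 9^2 = 81
4AC = 4*(-8)*2 = -64
Discriminant = 81 + 64 = 145

145


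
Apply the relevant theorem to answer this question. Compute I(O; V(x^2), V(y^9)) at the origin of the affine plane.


The intersection multiplicity of V(x^a) and V(y^b) at the origin is:
I(O; V(x^2), V(y^9)) = dim_k(k[x,y]/(x^2, y^9))
A basis for k[x,y]/(x^2, y^9) is the set of monomials x^i * y^j
where 0 <= i < 2 and 0 <= j < 9.
The number of such monomials is 2 * 9 = 18

18


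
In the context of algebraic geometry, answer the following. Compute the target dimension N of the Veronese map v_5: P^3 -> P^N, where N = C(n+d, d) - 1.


The Veronese embedding v_d: P^n -> P^N maps each point to all
degree-d monomials in n+1 homogeneous coordinates.
N = C(n+d, d) - 1
N = C(3+5, 5) - 1
N = C(8, 5) - 1
C(8, 5) = 56
N = 56 - 1 = 55

55


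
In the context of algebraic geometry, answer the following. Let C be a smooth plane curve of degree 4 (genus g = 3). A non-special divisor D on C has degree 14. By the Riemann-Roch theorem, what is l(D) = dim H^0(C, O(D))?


First, compute the genus of a smooth plane curve of degree 4:
g = (d-1)(d-2)/2 = (4-1)(4-2)/2 = 3
For a non-special divisor D (i.e., h^1(D) = 0), Riemann-Roch gives:
l(D) = deg(D) - g + 1
Since deg(D) = 14 >= 2g - 1 = 5, D is non-special.
l(D) = 14 - 3 + 1 = 12

12


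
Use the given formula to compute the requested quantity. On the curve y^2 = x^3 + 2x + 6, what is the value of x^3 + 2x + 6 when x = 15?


Compute x^3 + 2x + 6 at x = 15:
x^3 = 15^3 = 3375
2*x = 2*15 = 30
Sum: 3375 + 30 + 6 = 3411

3411


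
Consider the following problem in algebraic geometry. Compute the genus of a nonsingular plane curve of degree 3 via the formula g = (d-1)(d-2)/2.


Using the genus formula for smooth plane curves:
g = (d-1)(d-2)/2
g = (3-1)(3-2)/2
g = 2*1/2
g = 2/2 = 1

1


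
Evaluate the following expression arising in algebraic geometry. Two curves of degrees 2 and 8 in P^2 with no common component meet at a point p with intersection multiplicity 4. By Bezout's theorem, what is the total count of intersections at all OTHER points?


By Bezout's theorem, the total intersection number is d1 * d2.
Total = 2 * 8 = 16
Intersection multiplicity at p = 4
Remaining intersections = 16 - 4 = 12

12


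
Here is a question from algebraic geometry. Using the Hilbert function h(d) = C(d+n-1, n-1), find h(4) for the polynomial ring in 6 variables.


The Hilbert function for the polynomial ring in 6 variables is:
h(d) = C(d+n-1, n-1)
h(4) = C(4+6-1, 6-1) = C(9, 5)
= 9! / (5! * 4!)
= 126

126


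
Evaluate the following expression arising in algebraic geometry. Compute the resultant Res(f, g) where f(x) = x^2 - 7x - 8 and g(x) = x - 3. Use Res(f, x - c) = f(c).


For Res(f, x - c), we evaluate f at x = c.
f(3) = 3^2 - 7*3 - 8
= 9 - 21 - 8
= -12 - 8 = -20
Res(f, g) = -20

-20


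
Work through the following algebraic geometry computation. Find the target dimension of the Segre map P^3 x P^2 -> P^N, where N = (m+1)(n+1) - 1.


The Segre embedding maps P^m x P^n into P^N via
all products of coordinates from each factor.
N = (m+1)(n+1) - 1
N = (3+1)(2+1) - 1
N = 4*3 - 1
N = 12 - 1 = 11

11


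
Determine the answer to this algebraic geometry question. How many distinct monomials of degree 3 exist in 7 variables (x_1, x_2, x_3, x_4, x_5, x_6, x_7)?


The number of degree-3 monomials in 7 variables is C(d+n-1, n-1).
= C(3+7-1, 7-1) = C(9, 6)
= 84

84


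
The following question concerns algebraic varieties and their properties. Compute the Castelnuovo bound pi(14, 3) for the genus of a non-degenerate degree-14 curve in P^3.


Castelnuovo's bound: write d - 1 = m(r-1) + epsilon with 0 <= epsilon < r-1.
d - 1 = 14 - 1 = 13
r - 1 = 3 - 1 = 2
13 = 6*2 + 1, so m = 6, epsilon = 1
pi(d, r) = m(m-1)(r-1)/2 + m*epsilon
= 6*5*2/2 + 6*1
= 60/2 + 6
= 30 + 6 = 36

36


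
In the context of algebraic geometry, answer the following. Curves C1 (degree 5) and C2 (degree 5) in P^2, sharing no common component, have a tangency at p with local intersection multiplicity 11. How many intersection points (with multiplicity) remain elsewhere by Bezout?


By Bezout's theorem, the total intersection number is d1 * d2.
Total = 5 * 5 = 25
Intersection multiplicity at p = 11
Remaining intersections = 25 - 11 = 14

14


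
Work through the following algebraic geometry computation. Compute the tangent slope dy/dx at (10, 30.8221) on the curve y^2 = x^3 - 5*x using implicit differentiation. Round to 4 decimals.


Using implicit differentiation of y^2 = x^3 - 5*x:
2y * dy/dx = 3x^2 - 5
dy/dx = (3x^2 - 5)/(2y)
Numerator: 3*10^2 - 5 = 295
Denominator: 2*30.8221 = 61.6442
dy/dx = 295/61.6442 = 4.7855

4.7855


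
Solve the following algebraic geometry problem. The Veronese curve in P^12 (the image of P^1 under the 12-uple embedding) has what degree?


The rational normal curve in P^12 is the image of P^1 under the 12-uple Veronese.
A general hyperplane in P^12 pulls back to a degree-12 form on P^1, which has 12 zeros,
so the curve meets a general hyperplane in 12 points. Degree = 12.

12


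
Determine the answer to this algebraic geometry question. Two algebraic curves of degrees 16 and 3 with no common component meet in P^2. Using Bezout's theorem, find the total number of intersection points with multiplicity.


Bezout's theorem states the intersection count equals the product of degrees.
Intersection count = 16 * 3 = 48

48


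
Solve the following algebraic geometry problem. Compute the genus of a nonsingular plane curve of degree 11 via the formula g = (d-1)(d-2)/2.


Using the genus formula for smooth plane curves:
g = (d-1)(d-2)/2
g = (11-1)(11-2)/2
g = 10*9/2
g = 90/2 = 45

45


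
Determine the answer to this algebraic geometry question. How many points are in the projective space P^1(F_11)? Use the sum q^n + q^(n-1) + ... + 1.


P^1(F_11) has (q^(n+1) - 1)/(q - 1) points.
= 11^1 + 11^0
= 11 + 1
= 12

12


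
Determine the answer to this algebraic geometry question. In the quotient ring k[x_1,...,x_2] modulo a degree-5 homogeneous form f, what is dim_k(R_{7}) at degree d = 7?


For R = k[x_1,...,x_n]/(f) with f homogeneous of degree e:
The Hilbert series is (1 - t^e)/(1 - t)^n.
So h(d) = C(d+n-1, n-1) - C(d-e+n-1, n-1) for d >= e.
With n=2, e=5, d=7:
C(7+2-1, 2-1) = C(8, 1) = 8
C(7-5+2-1, 2-1) = C(3, 1) = 3
h(7) = 8 - 3 = 5

5


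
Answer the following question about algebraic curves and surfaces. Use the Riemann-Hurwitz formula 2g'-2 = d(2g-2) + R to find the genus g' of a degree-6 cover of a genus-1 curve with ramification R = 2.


Riemann-Hurwitz formula: 2g' - 2 = d(2g - 2) + R
Given: d = 6, g = 1, R = 2
2g' - 2 = 6*(2*1 - 2) + 2
2g' - 2 = 6*0 + 2
2g' - 2 = 0 + 2 = 2
2g' = 4
g' = 2

2


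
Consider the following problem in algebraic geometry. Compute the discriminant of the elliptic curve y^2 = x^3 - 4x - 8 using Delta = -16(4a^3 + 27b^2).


Compute each component:
4a^3 = 4*(-4)^3 = 4*(-64) = -256
27b^2 = 27*(-8)^2 = 27*64 = 1728
4a^3 + 27b^2 = -256 + 1728 = 1472
Delta = -16*1472 = -23552

-23552


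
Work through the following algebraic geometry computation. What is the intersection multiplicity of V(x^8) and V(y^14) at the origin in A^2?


The intersection multiplicity of V(x^a) and V(y^b) at the origin is:
I(O; V(x^8), V(y^14)) = dim_k(k[x,y]/(x^8, y^14))
A basis for k[x,y]/(x^8, y^14) is the set of monomials x^i * y^j
where 0 <= i < 8 and 0 <= j < 14.
The number of such monomials is 8 * 14 = 112

112


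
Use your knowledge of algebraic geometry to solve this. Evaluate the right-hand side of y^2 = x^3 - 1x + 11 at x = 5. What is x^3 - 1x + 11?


Compute x^3 - 1x + 11 at x = 5:
x^3 = 5^3 = 125
(-1)*x = (-1)*5 = -5
Sum: 125 - 5 + 11 = 131

131


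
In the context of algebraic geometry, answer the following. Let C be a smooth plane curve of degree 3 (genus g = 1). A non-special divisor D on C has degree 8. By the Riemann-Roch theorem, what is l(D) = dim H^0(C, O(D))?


First, compute the genus of a smooth plane curve of degree 3:
g = (d-1)(d-2)/2 = (3-1)(3-2)/2 = 1
For a non-special divisor D (i.e., h^1(D) = 0), Riemann-Roch gives:
l(D) = deg(D) - g + 1
Since deg(D) = 8 >= 2g - 1 = 1, D is non-special.
l(D) = 8 - 1 + 1 = 8

8


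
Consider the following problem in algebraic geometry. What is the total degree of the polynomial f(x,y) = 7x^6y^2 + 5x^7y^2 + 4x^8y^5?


Examine each term for its total degree (sum of exponents).
  Term '7x^6y^2' has total degree 6+2 = 8.
  Term '5x^7y^2' has total degree 7+2 = 9.
  Term '4x^8y^5' has total degree 8+5 = 13.
The maximum total degree among all terms is 13.

13


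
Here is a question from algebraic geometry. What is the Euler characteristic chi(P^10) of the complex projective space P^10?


The complex projective space P^10 has one cell in each even real dimension 0, 2, ..., 20.
The cohomology groups are H^{2k}(P^10) = Z for k = 0,...,10, and 0 otherwise.
Euler characteristic = sum of Betti numbers = 1 per even-dimensional cohomology group.
chi(P^10) = 10 + 1 = 11

11


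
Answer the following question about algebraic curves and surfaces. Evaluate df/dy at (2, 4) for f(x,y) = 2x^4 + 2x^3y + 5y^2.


df/dy = 2*x^3 + 2*5*y^1
At (2,4): 2*2^3 + 2*5*4^1
= 16 + 40
= 56

56


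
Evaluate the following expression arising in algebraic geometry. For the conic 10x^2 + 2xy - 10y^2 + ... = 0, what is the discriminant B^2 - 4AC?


The discriminant of a conic Ax^2 + Bxy + Cy^2 + ... = 0 is B^2 - 4AC.
B^2 = 2^2 = 4
4AC = 4*10*(-10) = -400
Discriminant = 4 + 400 = 404

404


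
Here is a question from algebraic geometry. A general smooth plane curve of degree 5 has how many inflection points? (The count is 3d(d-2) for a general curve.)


For a general smooth plane curve C of degree d, the inflection points are
the intersection of C with its Hessian curve, which has degree 3(d-2).
By Bezout, the total intersection number is d * 3(d-2) = 5 * 9 = 45.
For a general curve every flex is ordinary, so each contributes
multiplicity 1 to C·Hess(C), and the number of distinct inflection
points is 3d(d-2).
Inflection points = 3*5*(5-2) = 3*5*3 = 45

45


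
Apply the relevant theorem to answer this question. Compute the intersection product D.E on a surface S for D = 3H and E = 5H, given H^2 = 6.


Using bilinearity of the intersection pairing on a surface S:
(aH).(bH) = ab * (H.H)
We have H^2 = 6.
D.E = (3H).(5H) = 3*5*6
= 15*6
= 90

90


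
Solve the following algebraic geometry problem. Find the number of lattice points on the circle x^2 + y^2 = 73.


Systematically check integer values of x where x^2 <= 73.
For each valid x, check if 73 - x^2 is a perfect square.
x=3: 73 - 9 = 64, sqrt = 8 (valid)
x=8: 73 - 64 = 9, sqrt = 3 (valid)
Total integer solutions found: 8

8


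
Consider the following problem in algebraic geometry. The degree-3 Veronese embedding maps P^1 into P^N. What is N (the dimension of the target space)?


The Veronese embedding v_d: P^n -> P^N maps each point to all
degree-d monomials in n+1 homogeneous coordinates.
N = C(n+d, d) - 1
N = C(1+3, 3) - 1
N = C(4, 3) - 1
C(4, 3) = 4
N = 4 - 1 = 3

3


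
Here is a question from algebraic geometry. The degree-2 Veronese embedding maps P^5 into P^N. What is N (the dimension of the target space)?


The Veronese embedding v_d: P^n -> P^N maps each point to all
degree-d monomials in n+1 homogeneous coordinates.
N = C(n+d, d) - 1
N = C(5+2, 2) - 1
N = C(7, 2) - 1
C(7, 2) = 21
N = 21 - 1 = 20

20


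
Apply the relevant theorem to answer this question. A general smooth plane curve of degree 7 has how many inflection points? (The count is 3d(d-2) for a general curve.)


For a general smooth plane curve C of degree d, the inflection points are
the intersection of C with its Hessian curve, which has degree 3(d-2).
By Bezout, the total intersection number is d * 3(d-2) = 7 * 15 = 105.
For a general curve every flex is ordinary, so each contributes
multiplicity 1 to C·Hess(C), and the number of distinct inflection
points is 3d(d-2).
Inflection points = 3*7*(7-2) = 3*7*5 = 105

105


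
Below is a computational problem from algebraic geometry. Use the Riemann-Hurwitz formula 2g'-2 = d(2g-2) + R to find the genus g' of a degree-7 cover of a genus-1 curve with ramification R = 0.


Riemann-Hurwitz formula: 2g' - 2 = d(2g - 2) + R
Given: d = 7, g = 1, R = 0
2g' - 2 = 7*(2*1 - 2) + 0
2g' - 2 = 7*0 + 0
2g' - 2 = 0 + 0 = 0
2g' = 2
g' = 1

1


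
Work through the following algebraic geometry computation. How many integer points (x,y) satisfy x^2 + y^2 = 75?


Systematically check integer values of x where x^2 <= 75.
For each valid x, check if 75 - x^2 is a perfect square.
Total integer solutions found: 0

0


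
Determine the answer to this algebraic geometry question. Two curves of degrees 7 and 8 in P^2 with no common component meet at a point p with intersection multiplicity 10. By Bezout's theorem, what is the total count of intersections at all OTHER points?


By Bezout's theorem, the total intersection number is d1 * d2.
Total = 7 * 8 = 56
Intersection multiplicity at p = 10
Remaining intersections = 56 - 10 = 46

46


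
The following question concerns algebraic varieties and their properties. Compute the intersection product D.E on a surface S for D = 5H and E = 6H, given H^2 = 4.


Using bilinearity of the intersection pairing on a surface S:
(aH).(bH) = ab * (H.H)
We have H^2 = 4.
D.E = (5H).(6H) = 5*6*4
= 30*4
= 120

120


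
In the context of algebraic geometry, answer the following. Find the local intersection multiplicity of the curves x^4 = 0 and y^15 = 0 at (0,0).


The intersection multiplicity of V(x^a) and V(y^b) at the origin is:
I(O; V(x^4), V(y^15)) = dim_k(k[x,y]/(x^4, y^15))
A basis for k[x,y]/(x^4, y^15) is the set of monomials x^i * y^j
where 0 <= i < 4 and 0 <= j < 15.
The number of such monomials is 4 * 15 = 60

60


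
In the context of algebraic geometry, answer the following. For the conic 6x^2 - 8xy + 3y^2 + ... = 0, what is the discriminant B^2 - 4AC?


The discriminant of a conic Ax^2 + Bxy + Cy^2 + ... = 0 is B^2 - 4AC.
B^2 = (-8)^2 = 64
4AC = 4*6*3 = 72
Discriminant = 64 - 72 = -8

-8


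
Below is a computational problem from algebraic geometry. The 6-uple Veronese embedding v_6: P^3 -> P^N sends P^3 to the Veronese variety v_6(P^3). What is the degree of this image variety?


The Veronese variety v_6(P^3) has degree d^r.
d^r = 6^3 = 216

216


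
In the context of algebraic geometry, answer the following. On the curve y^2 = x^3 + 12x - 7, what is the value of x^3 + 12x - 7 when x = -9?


Compute x^3 + 12x - 7 at x = -9:
x^3 = (-9)^3 = -729
12*x = 12*(-9) = -108
Sum: -729 - 108 - 7 = -844

-844


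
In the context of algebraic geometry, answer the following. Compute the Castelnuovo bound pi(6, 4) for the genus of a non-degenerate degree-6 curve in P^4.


Castelnuovo's bound: write d - 1 = m(r-1) + epsilon with 0 <= epsilon < r-1.
d - 1 = 6 - 1 = 5
r - 1 = 4 - 1 = 3
5 = 1*3 + 2, so m = 1, epsilon = 2
pi(d, r) = m(m-1)(r-1)/2 + m*epsilon
= 1*0*3/2 + 1*2
= 0/2 + 2
= 0 + 2 = 2

2


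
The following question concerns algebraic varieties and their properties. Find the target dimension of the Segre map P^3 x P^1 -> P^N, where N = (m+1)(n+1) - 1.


The Segre embedding maps P^m x P^n into P^N via
all products of coordinates from each factor.
N = (m+1)(n+1) - 1
N = (3+1)(1+1) - 1
N = 4*2 - 1
N = 8 - 1 = 7

7


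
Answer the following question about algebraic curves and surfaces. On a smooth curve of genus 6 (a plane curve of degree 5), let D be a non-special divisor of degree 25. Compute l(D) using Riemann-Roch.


First, compute the genus of a smooth plane curve of degree 5:
g = (d-1)(d-2)/2 = (5-1)(5-2)/2 = 6
For a non-special divisor D (i.e., h^1(D) = 0), Riemann-Roch gives:
l(D) = deg(D) - g + 1
Since deg(D) = 25 >= 2g - 1 = 11, D is non-special.
l(D) = 25 - 6 + 1 = 20

20


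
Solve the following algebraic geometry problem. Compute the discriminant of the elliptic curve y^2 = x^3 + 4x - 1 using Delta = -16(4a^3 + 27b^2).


Compute each component:
4a^3 = 4*4^3 = 4*64 = 256
27b^2 = 27*(-1)^2 = 27*1 = 27
4a^3 + 27b^2 = 256 + 27 = 283
Delta = -16*283 = -4528

-4528


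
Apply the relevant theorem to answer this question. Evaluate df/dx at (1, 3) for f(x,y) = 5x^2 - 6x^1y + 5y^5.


df/dx = 2*5*x^1 + 1*(-6)*x^0*y
At (1,3): 2*5*1^1 + 1*(-6)*1^0*3
= 10 - 18
= -8

-8


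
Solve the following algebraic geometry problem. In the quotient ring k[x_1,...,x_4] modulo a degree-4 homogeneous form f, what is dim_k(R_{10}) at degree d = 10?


For R = k[x_1,...,x_n]/(f) with f homogeneous of degree e:
The Hilbert series is (1 - t^e)/(1 - t)^n.
So h(d) = C(d+n-1, n-1) - C(d-e+n-1, n-1) for d >= e.
With n=4, e=4, d=10:
C(10+4-1, 4-1) = C(13, 3) = 286
C(10-4+4-1, 4-1) = C(9, 3) = 84
h(10) = 286 - 84 = 202

202


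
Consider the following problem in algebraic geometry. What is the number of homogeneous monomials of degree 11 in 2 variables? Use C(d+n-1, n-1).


The number of degree-11 monomials in 2 variables is C(d+n-1, n-1).
= C(11+2-1, 2-1) = C(12, 1)
= 12

12


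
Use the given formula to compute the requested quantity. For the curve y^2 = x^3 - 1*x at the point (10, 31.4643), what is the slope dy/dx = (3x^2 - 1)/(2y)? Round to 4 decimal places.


Using implicit differentiation of y^2 = x^3 - 1*x:
2y * dy/dx = 3x^2 - 1
dy/dx = (3x^2 - 1)/(2y)
Numerator: 3*10^2 - 1 = 299
Denominator: 2*31.4643 = 62.9286
dy/dx = 299/62.9286 = 4.7514

4.7514


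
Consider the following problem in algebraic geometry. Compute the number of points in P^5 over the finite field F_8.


P^5(F_8) has (q^(n+1) - 1)/(q - 1) points.
= 8^5 + 8^4 + 8^3 + 8^2 + 8^1 + 8^0
= 32768 + 4096 + 512 + 64 + 8 + 1
= 37449

37449


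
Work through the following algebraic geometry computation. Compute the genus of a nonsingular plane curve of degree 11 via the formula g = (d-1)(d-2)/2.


Using the genus formula for smooth plane curves:
g = (d-1)(d-2)/2
g = (11-1)(11-2)/2
g = 10*9/2
g = 90/2 = 45

45


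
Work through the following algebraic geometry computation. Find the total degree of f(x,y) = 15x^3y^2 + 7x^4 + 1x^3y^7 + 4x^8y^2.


Examine each term for its total degree (sum of exponents).
  Term '15x^3y^2' has total degree 3+2 = 5.
  Term '7x^4' has total degree 4+0 = 4.
  Term '1x^3y^7' has total degree 3+7 = 10.
  Term '4x^8y^2' has total degree 8+2 = 10.
The maximum total degree among all terms is 10.

10


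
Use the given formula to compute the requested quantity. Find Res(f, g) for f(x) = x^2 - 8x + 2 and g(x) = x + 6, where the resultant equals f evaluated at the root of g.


For Res(f, x - c), we evaluate f at x = c.
f(-6) = (-6)^2 - 8*(-6) + 2
= 36 + 48 + 2
= 84 + 2 = 86
Res(f, g) = 86

86


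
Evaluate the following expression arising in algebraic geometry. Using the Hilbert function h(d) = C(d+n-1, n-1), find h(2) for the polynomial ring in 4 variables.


The Hilbert function for the polynomial ring in 4 variables is:
h(d) = C(d+n-1, n-1)
h(2) = C(2+4-1, 4-1) = C(5, 3)
= 5! / (3! * 2!)
= 10

10


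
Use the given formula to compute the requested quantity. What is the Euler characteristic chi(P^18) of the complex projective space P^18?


The complex projective space P^18 has one cell in each even real dimension 0, 2, ..., 36.
The cohomology groups are H^{2k}(P^18) = Z for k = 0,...,18, and 0 otherwise.
Euler characteristic = sum of Betti numbers = 1 per even-dimensional cohomology group.
chi(P^18) = 18 + 1 = 19

19


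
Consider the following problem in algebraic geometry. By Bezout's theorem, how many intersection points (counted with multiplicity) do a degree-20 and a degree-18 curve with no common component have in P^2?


Bezout's theorem states the intersection count equals the product of degrees.
Intersection count = 20 * 18 = 360

360


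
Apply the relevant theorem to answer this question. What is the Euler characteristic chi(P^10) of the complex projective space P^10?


The complex projective space P^10 has one cell in each even real dimension 0, 2, ..., 20.
The cohomology groups are H^{2k}(P^10) = Z for k = 0,...,10, and 0 otherwise.
Euler characteristic = sum of Betti numbers = 1 per even-dimensional cohomology group.
chi(P^10) = 10 + 1 = 11

11


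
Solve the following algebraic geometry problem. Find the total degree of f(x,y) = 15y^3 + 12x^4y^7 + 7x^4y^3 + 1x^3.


Examine each term for its total degree (sum of exponents).
  Term '15y^3' has total degree 0+3 = 3.
  Term '12x^4y^7' has total degree 4+7 = 11.
  Term '7x^4y^3' has total degree 4+3 = 7.
  Term '1x^3' has total degree 3+0 = 3.
The maximum total degree among all terms is 11.

11


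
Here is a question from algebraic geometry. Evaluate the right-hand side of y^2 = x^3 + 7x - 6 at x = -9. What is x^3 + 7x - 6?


Compute x^3 + 7x - 6 at x = -9:
x^3 = (-9)^3 = -729
7*x = 7*(-9) = -63
Sum: -729 - 63 - 6 = -798

-798


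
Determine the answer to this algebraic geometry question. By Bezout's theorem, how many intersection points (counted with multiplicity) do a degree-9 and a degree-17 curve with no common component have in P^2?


Bezout's theorem states the intersection count equals the product of degrees.
Intersection count = 9 * 17 = 153

153


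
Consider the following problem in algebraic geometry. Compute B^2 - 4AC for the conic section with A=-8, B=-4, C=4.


The discriminant of a conic Ax^2 + Bxy + Cy^2 + ... = 0 is B^2 - 4AC.
B^2 = (-4)^2 = 16
4AC = 4*(-8)*4 = -128
Discriminant = 16 + 128 = 144

144


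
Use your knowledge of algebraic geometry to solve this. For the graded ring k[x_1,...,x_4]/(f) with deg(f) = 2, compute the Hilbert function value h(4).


For R = k[x_1,...,x_n]/(f) with f homogeneous of degree e:
The Hilbert series is (1 - t^e)/(1 - t)^n.
So h(d) = C(d+n-1, n-1) - C(d-e+n-1, n-1) for d >= e.
With n=4, e=2, d=4:
C(4+4-1, 4-1) = C(7, 3) = 35
C(4-2+4-1, 4-1) = C(5, 3) = 10
h(4) = 35 - 10 = 25

25
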